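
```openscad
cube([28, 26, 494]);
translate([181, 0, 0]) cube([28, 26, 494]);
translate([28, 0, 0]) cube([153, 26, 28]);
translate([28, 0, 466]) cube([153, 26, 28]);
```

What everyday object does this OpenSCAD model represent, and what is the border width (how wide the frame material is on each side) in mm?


A picture frame. The border width is 28 mm.

Four thin pieces enclosing a rectangular opening — a picture frame. The two full-height stiles are 494 mm tall; the top rail sits at z = 466 and is 28 mm tall, so the border above the opening is 494 − 466 = 28 mm, matching the stile x-width.


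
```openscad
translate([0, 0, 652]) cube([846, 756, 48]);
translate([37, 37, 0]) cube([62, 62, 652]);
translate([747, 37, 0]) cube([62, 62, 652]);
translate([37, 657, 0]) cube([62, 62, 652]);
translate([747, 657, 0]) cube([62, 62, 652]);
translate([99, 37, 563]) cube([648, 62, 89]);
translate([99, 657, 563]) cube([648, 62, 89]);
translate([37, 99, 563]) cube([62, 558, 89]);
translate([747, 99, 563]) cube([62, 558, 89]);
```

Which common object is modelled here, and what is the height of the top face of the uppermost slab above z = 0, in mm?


A table. The table height is 700 mm.

A 846×756×48 slab sits at z = 652 on four 62 mm square posts — a table. The top surface is at 652 + 48 = 700 mm.


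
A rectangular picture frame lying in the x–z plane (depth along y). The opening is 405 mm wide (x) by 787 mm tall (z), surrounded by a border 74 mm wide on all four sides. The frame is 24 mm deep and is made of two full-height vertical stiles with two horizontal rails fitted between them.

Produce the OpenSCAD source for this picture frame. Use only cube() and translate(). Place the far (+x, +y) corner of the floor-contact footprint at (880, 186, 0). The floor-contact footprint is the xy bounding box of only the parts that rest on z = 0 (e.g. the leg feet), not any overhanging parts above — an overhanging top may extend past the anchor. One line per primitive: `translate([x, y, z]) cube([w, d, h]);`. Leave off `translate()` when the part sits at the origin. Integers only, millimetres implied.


translate([327, 162, 0]) cube([74, 24, 935]);
translate([806, 162, 0]) cube([74, 24, 935]);
translate([401, 162, 0]) cube([405, 24, 74]);
translate([401, 162, 861]) cube([405, 24, 74]);


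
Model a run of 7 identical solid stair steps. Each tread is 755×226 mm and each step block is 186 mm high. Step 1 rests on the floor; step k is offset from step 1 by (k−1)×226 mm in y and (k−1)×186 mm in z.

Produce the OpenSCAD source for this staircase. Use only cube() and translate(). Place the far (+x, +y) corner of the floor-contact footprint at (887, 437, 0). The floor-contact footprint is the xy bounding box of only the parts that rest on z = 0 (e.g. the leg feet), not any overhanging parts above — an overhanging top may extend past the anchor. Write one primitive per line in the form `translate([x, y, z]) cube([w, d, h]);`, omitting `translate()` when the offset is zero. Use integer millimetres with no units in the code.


translate([132, 211, 0]) cube([755, 226, 186]);
translate([132, 437, 186]) cube([755, 226, 186]);
translate([132, 663, 372]) cube([755, 226, 186]);
translate([132, 889, 558]) cube([755, 226, 186]);
translate([132, 1115, 744]) cube([755, 226, 186]);
translate([132, 1341, 930]) cube([755, 226, 186]);
translate([132, 1567, 1116]) cube([755, 226, 186]);


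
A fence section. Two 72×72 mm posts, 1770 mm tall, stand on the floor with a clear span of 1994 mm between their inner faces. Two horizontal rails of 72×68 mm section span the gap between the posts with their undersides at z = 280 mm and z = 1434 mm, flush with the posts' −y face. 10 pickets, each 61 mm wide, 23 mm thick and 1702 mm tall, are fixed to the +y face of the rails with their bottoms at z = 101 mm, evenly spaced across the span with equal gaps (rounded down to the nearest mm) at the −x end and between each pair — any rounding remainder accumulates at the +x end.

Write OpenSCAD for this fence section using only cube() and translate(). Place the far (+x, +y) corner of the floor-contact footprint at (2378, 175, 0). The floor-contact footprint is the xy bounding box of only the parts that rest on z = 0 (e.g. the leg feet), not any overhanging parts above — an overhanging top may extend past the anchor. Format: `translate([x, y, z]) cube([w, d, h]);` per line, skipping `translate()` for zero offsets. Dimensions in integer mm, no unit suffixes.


translate([240, 103, 0]) cube([72, 72, 1770]);
translate([2306, 103, 0]) cube([72, 72, 1770]);
translate([312, 103, 280]) cube([1994, 72, 68]);
translate([312, 103, 1434]) cube([1994, 72, 68]);
translate([437, 175, 101]) cube([61, 23, 1702]);
translate([623, 175, 101]) cube([61, 23, 1702]);
translate([809, 175, 101]) cube([61, 23, 1702]);
translate([995, 175, 101]) cube([61, 23, 1702]);
translate([1181, 175, 101]) cube([61, 23, 1702]);
translate([1367, 175, 101]) cube([61, 23, 1702]);
translate([1553, 175, 101]) cube([61, 23, 1702]);
translate([1739, 175, 101]) cube([61, 23, 1702]);
translate([1925, 175, 101]) cube([61, 23, 1702]);
translate([2111, 175, 101]) cube([61, 23, 1702]);


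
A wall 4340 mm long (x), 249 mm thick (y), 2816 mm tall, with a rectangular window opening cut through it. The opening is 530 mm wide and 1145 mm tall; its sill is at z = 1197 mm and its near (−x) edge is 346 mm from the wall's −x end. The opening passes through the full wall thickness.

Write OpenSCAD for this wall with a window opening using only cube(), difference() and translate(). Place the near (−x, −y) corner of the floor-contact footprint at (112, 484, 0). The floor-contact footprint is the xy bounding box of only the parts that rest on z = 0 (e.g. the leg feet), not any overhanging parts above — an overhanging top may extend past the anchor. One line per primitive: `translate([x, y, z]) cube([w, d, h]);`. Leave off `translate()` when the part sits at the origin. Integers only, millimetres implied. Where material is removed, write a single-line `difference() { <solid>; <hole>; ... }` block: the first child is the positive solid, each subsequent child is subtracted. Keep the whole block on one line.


difference() { translate([112, 484, 0]) cube([4340, 249, 2816]); translate([458, 484, 1197]) cube([530, 249, 1145]); }


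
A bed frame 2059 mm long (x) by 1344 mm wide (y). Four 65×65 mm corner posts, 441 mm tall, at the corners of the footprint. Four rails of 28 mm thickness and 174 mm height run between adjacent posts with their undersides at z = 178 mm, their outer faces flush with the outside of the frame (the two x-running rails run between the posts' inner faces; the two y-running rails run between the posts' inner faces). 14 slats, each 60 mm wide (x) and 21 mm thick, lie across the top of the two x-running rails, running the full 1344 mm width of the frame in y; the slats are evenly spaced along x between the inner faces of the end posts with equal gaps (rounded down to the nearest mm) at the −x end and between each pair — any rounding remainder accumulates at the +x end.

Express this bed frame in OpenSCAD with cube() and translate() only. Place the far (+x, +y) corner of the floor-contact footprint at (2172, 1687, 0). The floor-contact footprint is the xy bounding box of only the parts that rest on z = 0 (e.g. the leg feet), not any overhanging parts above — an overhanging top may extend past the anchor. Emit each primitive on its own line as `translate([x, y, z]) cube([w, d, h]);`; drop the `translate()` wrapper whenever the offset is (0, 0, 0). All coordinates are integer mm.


translate([113, 343, 0]) cube([65, 65, 441]);
translate([113, 1622, 0]) cube([65, 65, 441]);
translate([2107, 343, 0]) cube([65, 65, 441]);
translate([2107, 1622, 0]) cube([65, 65, 441]);
translate([178, 343, 178]) cube([1929, 28, 174]);
translate([178, 1659, 178]) cube([1929, 28, 174]);
translate([113, 408, 178]) cube([28, 1214, 174]);
translate([2144, 408, 178]) cube([28, 1214, 174]);
translate([250, 343, 352]) cube([60, 1344, 21]);
translate([382, 343, 352]) cube([60, 1344, 21]);
translate([514, 343, 352]) cube([60, 1344, 21]);
translate([646, 343, 352]) cube([60, 1344, 21]);
translate([778, 343, 352]) cube([60, 1344, 21]);
translate([910, 343, 352]) cube([60, 1344, 21]);
translate([1042, 343, 352]) cube([60, 1344, 21]);
translate([1174, 343, 352]) cube([60, 1344, 21]);
translate([1306, 343, 352]) cube([60, 1344, 21]);
translate([1438, 343, 352]) cube([60, 1344, 21]);
translate([1570, 343, 352]) cube([60, 1344, 21]);
translate([1702, 343, 352]) cube([60, 1344, 21]);
translate([1834, 343, 352]) cube([60, 1344, 21]);
translate([1966, 343, 352]) cube([60, 1344, 21]);


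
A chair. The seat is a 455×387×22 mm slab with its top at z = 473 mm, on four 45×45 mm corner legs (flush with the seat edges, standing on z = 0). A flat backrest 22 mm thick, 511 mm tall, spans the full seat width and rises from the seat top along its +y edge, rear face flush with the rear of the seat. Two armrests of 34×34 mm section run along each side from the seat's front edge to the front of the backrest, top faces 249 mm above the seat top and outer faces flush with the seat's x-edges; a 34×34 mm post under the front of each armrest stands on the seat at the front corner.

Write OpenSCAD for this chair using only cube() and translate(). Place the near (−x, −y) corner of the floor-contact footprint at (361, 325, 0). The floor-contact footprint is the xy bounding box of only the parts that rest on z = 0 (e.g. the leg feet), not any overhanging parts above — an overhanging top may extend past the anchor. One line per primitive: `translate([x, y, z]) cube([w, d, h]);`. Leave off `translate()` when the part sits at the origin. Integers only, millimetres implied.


translate([361, 325, 451]) cube([455, 387, 22]);
translate([361, 325, 0]) cube([45, 45, 451]);
translate([771, 325, 0]) cube([45, 45, 451]);
translate([361, 667, 0]) cube([45, 45, 451]);
translate([771, 667, 0]) cube([45, 45, 451]);
translate([361, 690, 473]) cube([455, 22, 511]);
translate([361, 325, 688]) cube([34, 365, 34]);
translate([782, 325, 688]) cube([34, 365, 34]);
translate([361, 325, 473]) cube([34, 34, 215]);
translate([782, 325, 473]) cube([34, 34, 215]);


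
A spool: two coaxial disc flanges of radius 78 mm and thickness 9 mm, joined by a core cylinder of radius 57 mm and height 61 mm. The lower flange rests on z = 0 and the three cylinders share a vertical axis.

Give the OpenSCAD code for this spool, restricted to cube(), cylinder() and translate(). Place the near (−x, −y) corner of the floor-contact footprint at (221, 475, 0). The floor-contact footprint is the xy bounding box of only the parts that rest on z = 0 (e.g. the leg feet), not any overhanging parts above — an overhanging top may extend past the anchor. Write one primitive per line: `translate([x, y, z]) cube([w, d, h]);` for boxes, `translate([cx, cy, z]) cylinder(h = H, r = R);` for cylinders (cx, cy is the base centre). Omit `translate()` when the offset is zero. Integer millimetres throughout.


translate([299, 553, 0]) cylinder(h = 9, r = 78);
translate([299, 553, 9]) cylinder(h = 61, r = 57);
translate([299, 553, 70]) cylinder(h = 9, r = 78);


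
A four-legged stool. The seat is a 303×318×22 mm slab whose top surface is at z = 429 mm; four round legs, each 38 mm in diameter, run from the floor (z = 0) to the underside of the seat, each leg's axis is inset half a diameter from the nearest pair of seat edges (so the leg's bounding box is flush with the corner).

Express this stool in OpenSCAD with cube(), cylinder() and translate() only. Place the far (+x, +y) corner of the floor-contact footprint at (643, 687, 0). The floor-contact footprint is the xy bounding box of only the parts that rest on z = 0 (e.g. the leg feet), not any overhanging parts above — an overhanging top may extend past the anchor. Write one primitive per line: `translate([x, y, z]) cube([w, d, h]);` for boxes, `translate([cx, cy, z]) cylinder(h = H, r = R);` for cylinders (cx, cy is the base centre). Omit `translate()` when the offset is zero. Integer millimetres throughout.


// leg_h = 429 - 22 = 407
translate([340, 369, 407]) cube([303, 318, 22]);
translate([359, 388, 0]) cylinder(h = 407, r = 19);
translate([624, 388, 0]) cylinder(h = 407, r = 19);
translate([359, 668, 0]) cylinder(h = 407, r = 19);
translate([624, 668, 0]) cylinder(h = 407, r = 19);


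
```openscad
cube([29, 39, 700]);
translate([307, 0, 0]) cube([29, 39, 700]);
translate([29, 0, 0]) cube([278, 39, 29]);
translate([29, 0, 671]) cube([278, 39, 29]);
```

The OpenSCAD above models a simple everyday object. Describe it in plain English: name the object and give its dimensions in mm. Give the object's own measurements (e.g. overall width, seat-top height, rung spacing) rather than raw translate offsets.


A rectangular picture frame lying in the x–z plane (depth along y). The opening is 278 mm wide (x) by 642 mm tall (z), surrounded by a border 29 mm wide on all four sides. The frame is 39 mm deep and is made of two full-height vertical stiles with two horizontal rails fitted between them.


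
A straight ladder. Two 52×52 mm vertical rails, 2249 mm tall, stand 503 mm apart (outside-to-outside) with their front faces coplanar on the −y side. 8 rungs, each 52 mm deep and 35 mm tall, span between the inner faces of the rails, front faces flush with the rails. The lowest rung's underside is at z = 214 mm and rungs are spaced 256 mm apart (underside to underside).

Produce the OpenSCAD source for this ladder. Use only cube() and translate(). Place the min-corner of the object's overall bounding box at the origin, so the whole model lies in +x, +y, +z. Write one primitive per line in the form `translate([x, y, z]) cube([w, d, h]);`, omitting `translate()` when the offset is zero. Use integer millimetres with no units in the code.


cube([52, 52, 2249]);
translate([451, 0, 0]) cube([52, 52, 2249]);
translate([52, 0, 214]) cube([399, 52, 35]);
translate([52, 0, 470]) cube([399, 52, 35]);
translate([52, 0, 726]) cube([399, 52, 35]);
translate([52, 0, 982]) cube([399, 52, 35]);
translate([52, 0, 1238]) cube([399, 52, 35]);
translate([52, 0, 1494]) cube([399, 52, 35]);
translate([52, 0, 1750]) cube([399, 52, 35]);
translate([52, 0, 2006]) cube([399, 52, 35]);


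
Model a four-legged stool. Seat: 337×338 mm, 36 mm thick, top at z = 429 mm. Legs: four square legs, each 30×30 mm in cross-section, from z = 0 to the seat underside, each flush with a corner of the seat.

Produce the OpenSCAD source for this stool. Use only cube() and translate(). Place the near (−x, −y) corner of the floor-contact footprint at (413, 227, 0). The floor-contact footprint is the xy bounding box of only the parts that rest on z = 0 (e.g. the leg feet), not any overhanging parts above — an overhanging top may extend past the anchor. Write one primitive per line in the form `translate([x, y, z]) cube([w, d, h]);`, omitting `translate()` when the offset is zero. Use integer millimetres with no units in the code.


// leg_h = 429 - 36 = 393
translate([413, 227, 393]) cube([337, 338, 36]);
translate([413, 227, 0]) cube([30, 30, 393]);
translate([720, 227, 0]) cube([30, 30, 393]);
translate([413, 535, 0]) cube([30, 30, 393]);
translate([720, 535, 0]) cube([30, 30, 393]);


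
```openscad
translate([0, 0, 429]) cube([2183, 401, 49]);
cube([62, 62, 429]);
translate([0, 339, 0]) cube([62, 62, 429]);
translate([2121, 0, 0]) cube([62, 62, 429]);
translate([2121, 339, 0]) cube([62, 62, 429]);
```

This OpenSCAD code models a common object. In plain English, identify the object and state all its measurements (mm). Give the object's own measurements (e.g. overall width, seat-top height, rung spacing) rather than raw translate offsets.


A long wooden bench with a 2183 mm (x) × 401 mm (y) seat, 49 mm thick, its top surface 478 mm above the floor. Four 62 mm square legs at the seat corners, flush with the edges, run from z = 0 to the seat underside.


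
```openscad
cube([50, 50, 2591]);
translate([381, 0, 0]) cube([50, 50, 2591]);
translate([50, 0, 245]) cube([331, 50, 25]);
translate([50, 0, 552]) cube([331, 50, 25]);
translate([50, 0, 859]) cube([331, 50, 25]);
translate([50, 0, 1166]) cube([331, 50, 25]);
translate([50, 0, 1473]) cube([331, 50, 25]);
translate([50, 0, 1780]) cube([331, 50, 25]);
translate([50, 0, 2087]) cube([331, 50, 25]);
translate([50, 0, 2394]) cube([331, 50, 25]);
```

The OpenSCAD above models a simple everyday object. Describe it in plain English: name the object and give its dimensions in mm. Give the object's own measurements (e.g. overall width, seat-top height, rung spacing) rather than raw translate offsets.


A straight ladder. Two 50×50 mm vertical rails, 2591 mm tall, stand 431 mm apart (outside-to-outside) with their front faces coplanar on the −y side. 8 rungs, each 50 mm deep and 25 mm tall, span between the inner faces of the rails, front faces flush with the rails. The lowest rung's underside is at z = 245 mm and rungs are spaced 307 mm apart (underside to underside).


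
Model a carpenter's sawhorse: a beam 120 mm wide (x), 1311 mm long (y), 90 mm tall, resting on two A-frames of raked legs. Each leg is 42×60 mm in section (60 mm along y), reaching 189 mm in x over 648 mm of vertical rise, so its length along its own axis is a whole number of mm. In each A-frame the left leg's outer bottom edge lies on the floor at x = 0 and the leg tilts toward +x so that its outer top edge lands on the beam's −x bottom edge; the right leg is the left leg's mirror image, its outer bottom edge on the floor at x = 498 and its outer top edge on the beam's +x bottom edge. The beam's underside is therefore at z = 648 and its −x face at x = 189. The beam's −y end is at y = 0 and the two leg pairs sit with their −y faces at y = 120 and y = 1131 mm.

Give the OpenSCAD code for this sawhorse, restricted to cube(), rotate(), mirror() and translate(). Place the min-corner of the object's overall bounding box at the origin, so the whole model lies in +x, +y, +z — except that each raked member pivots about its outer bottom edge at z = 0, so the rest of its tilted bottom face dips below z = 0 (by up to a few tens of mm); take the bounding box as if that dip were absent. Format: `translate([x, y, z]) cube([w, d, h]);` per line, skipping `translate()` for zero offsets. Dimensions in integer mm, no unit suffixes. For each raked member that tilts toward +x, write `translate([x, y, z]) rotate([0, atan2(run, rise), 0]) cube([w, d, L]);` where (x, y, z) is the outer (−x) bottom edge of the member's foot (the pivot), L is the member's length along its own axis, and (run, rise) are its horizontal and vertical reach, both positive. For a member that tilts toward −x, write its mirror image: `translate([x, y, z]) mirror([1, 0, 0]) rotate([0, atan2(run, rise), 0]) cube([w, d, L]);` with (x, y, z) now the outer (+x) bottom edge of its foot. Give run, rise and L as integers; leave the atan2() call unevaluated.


translate([189, 0, 648]) cube([120, 1311, 90]);
translate([0, 120, 0]) rotate([0, atan2(189, 648), 0]) cube([42, 60, 675]);
translate([498, 120, 0]) mirror([1, 0, 0]) rotate([0, atan2(189, 648), 0]) cube([42, 60, 675]);
translate([0, 1131, 0]) rotate([0, atan2(189, 648), 0]) cube([42, 60, 675]);
translate([498, 1131, 0]) mirror([1, 0, 0]) rotate([0, atan2(189, 648), 0]) cube([42, 60, 675]);


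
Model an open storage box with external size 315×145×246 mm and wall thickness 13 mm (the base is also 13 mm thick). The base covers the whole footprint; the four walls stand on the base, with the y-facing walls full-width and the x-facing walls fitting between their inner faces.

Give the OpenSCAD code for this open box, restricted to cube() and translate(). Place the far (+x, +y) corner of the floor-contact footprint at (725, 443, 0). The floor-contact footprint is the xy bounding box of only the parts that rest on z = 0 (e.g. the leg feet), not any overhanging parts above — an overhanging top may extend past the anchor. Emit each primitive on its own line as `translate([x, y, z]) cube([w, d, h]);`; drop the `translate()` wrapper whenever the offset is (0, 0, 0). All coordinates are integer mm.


translate([410, 298, 0]) cube([315, 145, 13]);
translate([410, 298, 13]) cube([315, 13, 233]);
translate([410, 430, 13]) cube([315, 13, 233]);
translate([410, 311, 13]) cube([13, 119, 233]);
translate([712, 311, 13]) cube([13, 119, 233]);


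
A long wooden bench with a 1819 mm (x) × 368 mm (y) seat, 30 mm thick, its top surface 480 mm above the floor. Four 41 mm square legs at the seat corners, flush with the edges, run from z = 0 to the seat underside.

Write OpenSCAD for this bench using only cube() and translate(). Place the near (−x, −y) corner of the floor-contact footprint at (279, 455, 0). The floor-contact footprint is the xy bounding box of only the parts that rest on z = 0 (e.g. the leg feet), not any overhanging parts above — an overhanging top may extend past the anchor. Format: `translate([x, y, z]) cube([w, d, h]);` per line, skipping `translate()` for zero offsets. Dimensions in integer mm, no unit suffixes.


translate([279, 455, 450]) cube([1819, 368, 30]);
translate([279, 455, 0]) cube([41, 41, 450]);
translate([279, 782, 0]) cube([41, 41, 450]);
translate([2057, 455, 0]) cube([41, 41, 450]);
translate([2057, 782, 0]) cube([41, 41, 450]);


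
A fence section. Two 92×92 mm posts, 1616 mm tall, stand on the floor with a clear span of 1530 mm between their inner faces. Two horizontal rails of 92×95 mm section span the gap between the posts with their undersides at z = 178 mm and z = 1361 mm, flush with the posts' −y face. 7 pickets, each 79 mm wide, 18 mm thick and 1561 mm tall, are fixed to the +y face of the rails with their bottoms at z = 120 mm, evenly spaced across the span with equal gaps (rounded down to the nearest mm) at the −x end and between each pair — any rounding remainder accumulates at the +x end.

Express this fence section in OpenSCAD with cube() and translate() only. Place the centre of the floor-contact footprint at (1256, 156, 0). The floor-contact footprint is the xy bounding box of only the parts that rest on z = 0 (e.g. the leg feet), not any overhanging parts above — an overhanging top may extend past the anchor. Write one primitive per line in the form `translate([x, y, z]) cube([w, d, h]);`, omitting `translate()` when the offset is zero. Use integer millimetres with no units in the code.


translate([399, 110, 0]) cube([92, 92, 1616]);
translate([2021, 110, 0]) cube([92, 92, 1616]);
translate([491, 110, 178]) cube([1530, 92, 95]);
translate([491, 110, 1361]) cube([1530, 92, 95]);
translate([613, 202, 120]) cube([79, 18, 1561]);
translate([814, 202, 120]) cube([79, 18, 1561]);
translate([1015, 202, 120]) cube([79, 18, 1561]);
translate([1216, 202, 120]) cube([79, 18, 1561]);
translate([1417, 202, 120]) cube([79, 18, 1561]);
translate([1618, 202, 120]) cube([79, 18, 1561]);
translate([1819, 202, 120]) cube([79, 18, 1561]);


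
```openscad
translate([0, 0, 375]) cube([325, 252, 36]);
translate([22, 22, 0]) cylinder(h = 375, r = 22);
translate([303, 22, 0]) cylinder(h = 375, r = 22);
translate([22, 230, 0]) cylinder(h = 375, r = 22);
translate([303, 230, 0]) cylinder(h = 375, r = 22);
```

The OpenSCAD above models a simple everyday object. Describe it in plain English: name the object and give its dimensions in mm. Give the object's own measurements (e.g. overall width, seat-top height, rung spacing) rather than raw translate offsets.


A four-legged stool. The seat is a 325×252×36 mm slab whose top surface is at z = 411 mm; four round legs, each 44 mm in diameter, run from the floor (z = 0) to the underside of the seat, each leg's axis is inset half a diameter from the nearest pair of seat edges (so the leg's bounding box is flush with the corner).


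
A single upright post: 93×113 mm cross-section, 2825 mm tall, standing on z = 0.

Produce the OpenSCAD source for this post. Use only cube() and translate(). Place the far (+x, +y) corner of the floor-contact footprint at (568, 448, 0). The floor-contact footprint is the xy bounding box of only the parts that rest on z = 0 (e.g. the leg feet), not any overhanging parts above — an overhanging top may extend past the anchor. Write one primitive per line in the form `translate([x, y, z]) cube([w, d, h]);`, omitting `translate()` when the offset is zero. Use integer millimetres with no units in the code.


translate([475, 335, 0]) cube([93, 113, 2825]);


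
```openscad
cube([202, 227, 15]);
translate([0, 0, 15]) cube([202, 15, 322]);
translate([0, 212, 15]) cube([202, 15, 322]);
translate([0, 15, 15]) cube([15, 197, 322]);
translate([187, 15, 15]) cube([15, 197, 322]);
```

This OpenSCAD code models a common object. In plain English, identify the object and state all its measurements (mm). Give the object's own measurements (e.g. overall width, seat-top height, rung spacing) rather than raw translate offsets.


An open-topped rectangular box: outside dimensions 202×227×337 mm, with a uniform wall and base thickness of 15 mm. The base is a full 202×227 slab on the floor; four walls sit on top of the base. The front and back walls (the −y and +y sides) span the full width; the two side walls fit between them.


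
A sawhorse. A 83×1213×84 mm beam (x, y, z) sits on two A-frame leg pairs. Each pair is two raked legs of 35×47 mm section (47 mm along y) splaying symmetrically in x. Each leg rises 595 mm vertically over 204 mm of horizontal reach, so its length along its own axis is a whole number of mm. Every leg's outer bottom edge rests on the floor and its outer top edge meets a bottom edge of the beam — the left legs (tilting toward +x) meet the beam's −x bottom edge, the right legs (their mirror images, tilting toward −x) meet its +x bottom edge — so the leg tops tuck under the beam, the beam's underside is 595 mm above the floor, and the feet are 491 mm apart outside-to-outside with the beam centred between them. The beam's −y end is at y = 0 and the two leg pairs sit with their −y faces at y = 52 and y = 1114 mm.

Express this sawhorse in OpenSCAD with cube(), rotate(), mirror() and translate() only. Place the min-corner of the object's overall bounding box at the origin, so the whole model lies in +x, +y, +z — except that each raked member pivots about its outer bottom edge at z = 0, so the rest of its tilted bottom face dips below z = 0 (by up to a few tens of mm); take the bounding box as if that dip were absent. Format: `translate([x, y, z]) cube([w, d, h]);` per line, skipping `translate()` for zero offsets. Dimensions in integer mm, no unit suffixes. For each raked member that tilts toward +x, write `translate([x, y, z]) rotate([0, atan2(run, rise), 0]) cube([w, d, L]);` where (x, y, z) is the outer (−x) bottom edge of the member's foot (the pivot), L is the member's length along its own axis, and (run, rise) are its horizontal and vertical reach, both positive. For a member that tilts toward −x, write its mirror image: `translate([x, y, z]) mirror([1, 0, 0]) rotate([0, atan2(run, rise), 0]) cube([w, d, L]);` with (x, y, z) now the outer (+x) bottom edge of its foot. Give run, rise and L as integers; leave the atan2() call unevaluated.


translate([204, 0, 595]) cube([83, 1213, 84]);
translate([0, 52, 0]) rotate([0, atan2(204, 595), 0]) cube([35, 47, 629]);
translate([491, 52, 0]) mirror([1, 0, 0]) rotate([0, atan2(204, 595), 0]) cube([35, 47, 629]);
translate([0, 1114, 0]) rotate([0, atan2(204, 595), 0]) cube([35, 47, 629]);
translate([491, 1114, 0]) mirror([1, 0, 0]) rotate([0, atan2(204, 595), 0]) cube([35, 47, 629]);


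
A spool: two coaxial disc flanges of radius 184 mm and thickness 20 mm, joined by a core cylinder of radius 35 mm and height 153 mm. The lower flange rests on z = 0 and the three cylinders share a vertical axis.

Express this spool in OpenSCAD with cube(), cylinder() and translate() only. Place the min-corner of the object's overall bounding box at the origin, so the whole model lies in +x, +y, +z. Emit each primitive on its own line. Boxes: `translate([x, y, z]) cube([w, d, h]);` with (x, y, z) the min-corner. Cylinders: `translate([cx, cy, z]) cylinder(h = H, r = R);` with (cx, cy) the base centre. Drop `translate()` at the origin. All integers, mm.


translate([184, 184, 0]) cylinder(h = 20, r = 184);
translate([184, 184, 20]) cylinder(h = 153, r = 35);
translate([184, 184, 173]) cylinder(h = 20, r = 184);


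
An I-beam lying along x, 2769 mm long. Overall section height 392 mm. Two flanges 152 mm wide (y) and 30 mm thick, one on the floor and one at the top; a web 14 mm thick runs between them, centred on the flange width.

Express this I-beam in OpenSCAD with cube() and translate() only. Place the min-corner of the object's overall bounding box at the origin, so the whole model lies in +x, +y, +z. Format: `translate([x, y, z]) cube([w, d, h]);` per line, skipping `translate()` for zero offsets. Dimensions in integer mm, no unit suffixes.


cube([2769, 152, 30]);
translate([0, 69, 30]) cube([2769, 14, 332]);
translate([0, 0, 362]) cube([2769, 152, 30]);


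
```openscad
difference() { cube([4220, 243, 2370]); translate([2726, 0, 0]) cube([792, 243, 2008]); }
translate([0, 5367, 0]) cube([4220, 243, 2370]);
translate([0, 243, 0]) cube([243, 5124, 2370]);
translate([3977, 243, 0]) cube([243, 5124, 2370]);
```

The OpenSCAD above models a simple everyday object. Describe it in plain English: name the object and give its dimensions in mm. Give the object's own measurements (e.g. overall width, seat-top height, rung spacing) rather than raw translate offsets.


A single room: four walls, each 2370 mm tall and 243 mm thick, enclosing an outside footprint 4220×5610 mm (x × y), no floor or roof. The front and back walls (−y and +y sides) run the full x-width; the side walls fit between their inner faces. A door opening 792 mm wide and 2008 mm tall is cut through the front wall from the floor up, its −x edge 2726 mm from the wall's −x end.


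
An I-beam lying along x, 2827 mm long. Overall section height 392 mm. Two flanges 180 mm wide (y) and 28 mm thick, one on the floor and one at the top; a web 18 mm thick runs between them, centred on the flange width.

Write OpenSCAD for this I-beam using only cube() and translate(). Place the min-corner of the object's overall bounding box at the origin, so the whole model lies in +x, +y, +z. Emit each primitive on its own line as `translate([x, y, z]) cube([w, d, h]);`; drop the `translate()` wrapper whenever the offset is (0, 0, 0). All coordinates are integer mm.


cube([2827, 180, 28]);
translate([0, 81, 28]) cube([2827, 18, 336]);
translate([0, 0, 364]) cube([2827, 180, 28]);


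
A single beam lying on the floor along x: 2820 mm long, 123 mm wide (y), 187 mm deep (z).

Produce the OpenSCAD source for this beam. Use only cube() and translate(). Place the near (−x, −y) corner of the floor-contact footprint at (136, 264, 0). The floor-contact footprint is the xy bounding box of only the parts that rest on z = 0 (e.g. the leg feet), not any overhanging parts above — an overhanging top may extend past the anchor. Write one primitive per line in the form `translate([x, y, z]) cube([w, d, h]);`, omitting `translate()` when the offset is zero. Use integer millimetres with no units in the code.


translate([136, 264, 0]) cube([2820, 123, 187]);


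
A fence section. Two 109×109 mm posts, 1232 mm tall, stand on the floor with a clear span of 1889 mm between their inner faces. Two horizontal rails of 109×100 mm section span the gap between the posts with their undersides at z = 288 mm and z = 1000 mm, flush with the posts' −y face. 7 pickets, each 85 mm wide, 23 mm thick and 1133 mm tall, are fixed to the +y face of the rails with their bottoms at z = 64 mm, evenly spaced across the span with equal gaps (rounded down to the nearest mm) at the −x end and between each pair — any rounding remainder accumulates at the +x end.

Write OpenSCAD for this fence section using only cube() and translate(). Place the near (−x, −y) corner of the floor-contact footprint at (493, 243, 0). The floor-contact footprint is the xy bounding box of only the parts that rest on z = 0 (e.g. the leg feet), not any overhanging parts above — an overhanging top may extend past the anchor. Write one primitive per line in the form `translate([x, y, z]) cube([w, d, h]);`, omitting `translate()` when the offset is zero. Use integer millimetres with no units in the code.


translate([493, 243, 0]) cube([109, 109, 1232]);
translate([2491, 243, 0]) cube([109, 109, 1232]);
translate([602, 243, 288]) cube([1889, 109, 100]);
translate([602, 243, 1000]) cube([1889, 109, 100]);
translate([763, 352, 64]) cube([85, 23, 1133]);
translate([1009, 352, 64]) cube([85, 23, 1133]);
translate([1255, 352, 64]) cube([85, 23, 1133]);
translate([1501, 352, 64]) cube([85, 23, 1133]);
translate([1747, 352, 64]) cube([85, 23, 1133]);
translate([1993, 352, 64]) cube([85, 23, 1133]);
translate([2239, 352, 64]) cube([85, 23, 1133]);


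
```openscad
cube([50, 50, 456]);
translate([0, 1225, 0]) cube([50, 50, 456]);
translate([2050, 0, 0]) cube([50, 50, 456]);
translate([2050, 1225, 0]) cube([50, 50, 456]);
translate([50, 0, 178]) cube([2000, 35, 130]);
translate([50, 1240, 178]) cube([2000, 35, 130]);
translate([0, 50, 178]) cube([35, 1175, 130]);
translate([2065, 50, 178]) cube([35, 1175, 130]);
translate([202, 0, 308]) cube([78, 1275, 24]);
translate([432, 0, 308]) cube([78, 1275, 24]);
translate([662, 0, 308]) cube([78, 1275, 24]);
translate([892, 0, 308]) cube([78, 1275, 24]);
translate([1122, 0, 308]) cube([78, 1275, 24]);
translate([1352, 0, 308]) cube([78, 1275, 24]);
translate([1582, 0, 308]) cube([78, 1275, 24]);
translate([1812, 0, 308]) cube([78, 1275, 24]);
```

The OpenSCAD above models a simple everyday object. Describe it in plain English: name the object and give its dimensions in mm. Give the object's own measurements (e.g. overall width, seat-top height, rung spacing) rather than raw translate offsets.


A bed frame 2100 mm long (x) by 1275 mm wide (y). Four 50×50 mm corner posts, 456 mm tall, at the corners of the footprint. Four rails of 35 mm thickness and 130 mm height run between adjacent posts with their undersides at z = 178 mm, their outer faces flush with the outside of the frame (the two x-running rails run between the posts' inner faces; the two y-running rails run between the posts' inner faces). 8 slats, each 78 mm wide (x) and 24 mm thick, lie across the top of the two x-running rails, running the full 1275 mm width of the frame in y; along x they sit between the end posts with a 152 mm gap after the −x posts and between neighbouring slats, leaving 160 mm before the +x posts.


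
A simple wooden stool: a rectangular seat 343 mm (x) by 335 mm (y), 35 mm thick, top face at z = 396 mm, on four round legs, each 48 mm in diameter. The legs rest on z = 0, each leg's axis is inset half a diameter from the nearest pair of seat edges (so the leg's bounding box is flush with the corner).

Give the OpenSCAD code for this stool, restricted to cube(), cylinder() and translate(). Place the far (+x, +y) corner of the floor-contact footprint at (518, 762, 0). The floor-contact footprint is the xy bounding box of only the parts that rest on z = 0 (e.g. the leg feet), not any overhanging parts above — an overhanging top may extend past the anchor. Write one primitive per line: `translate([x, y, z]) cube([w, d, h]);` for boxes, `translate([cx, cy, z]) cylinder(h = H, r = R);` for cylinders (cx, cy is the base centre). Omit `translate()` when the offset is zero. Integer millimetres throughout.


// leg_h = 396 - 35 = 361
translate([175, 427, 361]) cube([343, 335, 35]);
translate([199, 451, 0]) cylinder(h = 361, r = 24);
translate([494, 451, 0]) cylinder(h = 361, r = 24);
translate([199, 738, 0]) cylinder(h = 361, r = 24);
translate([494, 738, 0]) cylinder(h = 361, r = 24);


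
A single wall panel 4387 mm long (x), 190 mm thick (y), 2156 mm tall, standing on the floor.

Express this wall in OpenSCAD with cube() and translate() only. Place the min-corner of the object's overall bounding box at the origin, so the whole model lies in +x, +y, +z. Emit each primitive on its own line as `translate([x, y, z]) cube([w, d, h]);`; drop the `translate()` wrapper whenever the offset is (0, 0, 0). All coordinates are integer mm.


cube([4387, 190, 2156]);


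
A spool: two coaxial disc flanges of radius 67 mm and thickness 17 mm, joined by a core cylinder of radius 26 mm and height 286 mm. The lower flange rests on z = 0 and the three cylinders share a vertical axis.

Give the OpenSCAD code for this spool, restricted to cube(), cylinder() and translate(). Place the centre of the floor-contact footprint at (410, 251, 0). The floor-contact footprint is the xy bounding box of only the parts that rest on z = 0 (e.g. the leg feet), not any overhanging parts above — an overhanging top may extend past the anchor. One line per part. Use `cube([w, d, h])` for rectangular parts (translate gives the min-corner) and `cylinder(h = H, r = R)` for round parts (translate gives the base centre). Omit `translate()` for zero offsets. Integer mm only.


translate([410, 251, 0]) cylinder(h = 17, r = 67);
translate([410, 251, 17]) cylinder(h = 286, r = 26);
translate([410, 251, 303]) cylinder(h = 17, r = 67);


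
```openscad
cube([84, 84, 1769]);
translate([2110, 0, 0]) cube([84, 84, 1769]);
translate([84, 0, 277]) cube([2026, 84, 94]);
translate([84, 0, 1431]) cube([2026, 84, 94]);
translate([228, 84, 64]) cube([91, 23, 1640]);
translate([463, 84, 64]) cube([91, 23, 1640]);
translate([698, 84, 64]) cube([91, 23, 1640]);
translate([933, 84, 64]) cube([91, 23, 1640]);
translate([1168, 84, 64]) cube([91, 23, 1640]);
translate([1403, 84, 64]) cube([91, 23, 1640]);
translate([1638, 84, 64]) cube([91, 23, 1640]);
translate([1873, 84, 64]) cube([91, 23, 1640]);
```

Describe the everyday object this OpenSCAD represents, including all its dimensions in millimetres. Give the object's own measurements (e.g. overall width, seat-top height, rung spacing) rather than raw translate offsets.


A fence section. Two 84×84 mm posts, 1769 mm tall, stand on the floor with a clear span of 2026 mm between their inner faces. Two horizontal rails of 84×94 mm section span the gap between the posts with their undersides at z = 277 mm and z = 1431 mm, flush with the posts' −y face. 8 pickets, each 91 mm wide, 23 mm thick and 1640 mm tall, are fixed to the +y face of the rails with their bottoms at z = 64 mm, spaced across the span with a 144 mm gap after the −x post and between neighbouring pickets, with 146 mm left before the +x post.


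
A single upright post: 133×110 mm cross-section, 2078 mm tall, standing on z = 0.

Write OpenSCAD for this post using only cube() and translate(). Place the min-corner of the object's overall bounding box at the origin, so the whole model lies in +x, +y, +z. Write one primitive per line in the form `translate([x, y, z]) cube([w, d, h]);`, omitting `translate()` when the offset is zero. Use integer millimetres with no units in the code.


cube([133, 110, 2078]);


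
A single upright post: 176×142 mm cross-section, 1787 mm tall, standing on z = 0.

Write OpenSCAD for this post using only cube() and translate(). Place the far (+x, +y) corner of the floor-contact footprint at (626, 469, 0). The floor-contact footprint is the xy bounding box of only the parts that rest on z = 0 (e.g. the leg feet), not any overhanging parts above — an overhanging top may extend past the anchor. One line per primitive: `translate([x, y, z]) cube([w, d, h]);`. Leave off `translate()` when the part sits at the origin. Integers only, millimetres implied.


translate([450, 327, 0]) cube([176, 142, 1787]);


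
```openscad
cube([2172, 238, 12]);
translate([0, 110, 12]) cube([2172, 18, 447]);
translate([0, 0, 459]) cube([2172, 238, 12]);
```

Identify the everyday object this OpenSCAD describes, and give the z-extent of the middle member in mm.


An I-beam. The web height is 447 mm.

Two wide flanges with a thin centred web — an I-beam. Overall 471 mm minus two 12 mm flanges gives a web of 471 − 2·12 = 447 mm.
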